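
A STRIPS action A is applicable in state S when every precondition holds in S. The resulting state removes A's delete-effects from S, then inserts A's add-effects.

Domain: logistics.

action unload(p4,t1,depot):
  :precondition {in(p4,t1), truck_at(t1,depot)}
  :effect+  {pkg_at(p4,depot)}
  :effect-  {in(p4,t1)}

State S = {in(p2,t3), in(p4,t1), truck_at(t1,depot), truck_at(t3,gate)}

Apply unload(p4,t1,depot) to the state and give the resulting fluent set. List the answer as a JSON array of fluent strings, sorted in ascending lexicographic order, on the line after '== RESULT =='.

Progress:
  pre ⊆ S: {in(p4,t1), truck_at(t1,depot)} ⊆ S  — applicable
  S \ del = {in(p2,t3), truck_at(t1,depot), truck_at(t3,gate)}
  ∪ add   = {in(p2,t3), pkg_at(p4,depot), truck_at(t1,depot), truck_at(t3,gate)}

== RESULT ==
["in(p2,t3)", "pkg_at(p4,depot)", "truck_at(t1,depot)", "truck_at(t3,gate)"]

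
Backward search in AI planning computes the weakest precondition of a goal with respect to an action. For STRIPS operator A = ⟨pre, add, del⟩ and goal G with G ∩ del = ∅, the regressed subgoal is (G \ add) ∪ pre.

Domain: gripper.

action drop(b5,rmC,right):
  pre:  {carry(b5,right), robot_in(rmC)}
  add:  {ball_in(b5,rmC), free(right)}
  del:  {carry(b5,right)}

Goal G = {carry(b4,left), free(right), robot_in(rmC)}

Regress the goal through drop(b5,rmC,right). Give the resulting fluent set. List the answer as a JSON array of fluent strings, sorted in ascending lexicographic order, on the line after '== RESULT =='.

Compute (G \ add) ∪ pre:
  G ∩ del = {}  (empty — regression defined)
  G \ add = {carry(b4,left), free(right), robot_in(rmC)} \ {ball_in(b5,rmC), free(right)} = {carry(b4,left), robot_in(rmC)}
  ∪ pre   = {carry(b4,left), robot_in(rmC)} ∪ {carry(b5,right), robot_in(rmC)}
          = {carry(b4,left), carry(b5,right), robot_in(rmC)}

== RESULT ==
["carry(b4,left)", "carry(b5,right)", "robot_in(rmC)"]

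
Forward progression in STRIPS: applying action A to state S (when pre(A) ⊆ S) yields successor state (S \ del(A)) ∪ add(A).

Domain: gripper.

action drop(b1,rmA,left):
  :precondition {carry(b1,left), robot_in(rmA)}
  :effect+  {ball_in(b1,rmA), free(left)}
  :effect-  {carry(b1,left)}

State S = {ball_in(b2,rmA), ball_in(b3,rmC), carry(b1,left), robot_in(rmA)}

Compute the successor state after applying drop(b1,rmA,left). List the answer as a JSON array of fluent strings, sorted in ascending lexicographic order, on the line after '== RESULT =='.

Compute (S \ del) ∪ add:
  pre ⊆ S: {carry(b1,left), robot_in(rmA)} ⊆ S  — applicable
  S \ del = {ball_in(b2,rmA), ball_in(b3,rmC), robot_in(rmA)}
  ∪ add   = {ball_in(b1,rmA), ball_in(b2,rmA), ball_in(b3,rmC), free(left), robot_in(rmA)}

== RESULT ==
["ball_in(b1,rmA)", "ball_in(b2,rmA)", "ball_in(b3,rmC)", "free(left)", "robot_in(rmA)"]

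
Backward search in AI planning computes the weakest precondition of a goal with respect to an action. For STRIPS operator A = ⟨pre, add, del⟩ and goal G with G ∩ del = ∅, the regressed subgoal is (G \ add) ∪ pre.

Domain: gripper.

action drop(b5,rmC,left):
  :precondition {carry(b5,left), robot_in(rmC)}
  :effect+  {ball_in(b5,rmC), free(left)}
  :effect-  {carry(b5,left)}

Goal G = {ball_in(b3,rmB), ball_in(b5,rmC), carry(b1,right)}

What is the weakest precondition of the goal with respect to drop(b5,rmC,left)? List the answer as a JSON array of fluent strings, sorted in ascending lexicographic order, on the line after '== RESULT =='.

Regress:
  G ∩ del = {}  (empty — regression defined)
  G \ add = {ball_in(b3,rmB), ball_in(b5,rmC), carry(b1,right)} \ {ball_in(b5,rmC), free(left)} = {ball_in(b3,rmB), carry(b1,right)}
  ∪ pre   = {ball_in(b3,rmB), carry(b1,right)} ∪ {carry(b5,left), robot_in(rmC)}
          = {ball_in(b3,rmB), carry(b1,right), carry(b5,left), robot_in(rmC)}

== RESULT ==
["ball_in(b3,rmB)", "carry(b1,right)", "carry(b5,left)", "robot_in(rmC)"]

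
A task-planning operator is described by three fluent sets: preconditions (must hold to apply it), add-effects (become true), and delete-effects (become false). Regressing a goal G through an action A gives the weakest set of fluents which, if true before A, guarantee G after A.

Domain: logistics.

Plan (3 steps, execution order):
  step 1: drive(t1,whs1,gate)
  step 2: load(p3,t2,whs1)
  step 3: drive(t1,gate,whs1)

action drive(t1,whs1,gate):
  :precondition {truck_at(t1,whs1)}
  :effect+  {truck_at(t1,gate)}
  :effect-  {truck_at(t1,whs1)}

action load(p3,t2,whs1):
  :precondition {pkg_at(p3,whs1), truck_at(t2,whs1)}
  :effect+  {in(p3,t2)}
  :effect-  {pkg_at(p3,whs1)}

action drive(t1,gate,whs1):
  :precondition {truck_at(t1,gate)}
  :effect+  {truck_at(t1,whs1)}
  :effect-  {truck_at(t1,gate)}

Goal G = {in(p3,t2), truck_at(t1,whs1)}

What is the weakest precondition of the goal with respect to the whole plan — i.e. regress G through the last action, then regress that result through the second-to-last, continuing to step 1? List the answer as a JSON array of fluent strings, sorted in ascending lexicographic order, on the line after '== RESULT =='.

Regress step by step:
  through step 3 (drive(t1,gate,whs1)): drop {truck_at(t1,whs1)}, keep {in(p3,t2)}, require {truck_at(t1,gate)}
    → {in(p3,t2), truck_at(t1,gate)}
  through step 2 (load(p3,t2,whs1)): drop {in(p3,t2)}, keep {truck_at(t1,gate)}, require {pkg_at(p3,whs1), truck_at(t2,whs1)}
    → {pkg_at(p3,whs1), truck_at(t1,gate), truck_at(t2,whs1)}
  through step 1 (drive(t1,whs1,gate)): drop {truck_at(t1,gate)}, keep {pkg_at(p3,whs1), truck_at(t2,whs1)}, require {truck_at(t1,whs1)}
    → {pkg_at(p3,whs1), truck_at(t1,whs1), truck_at(t2,whs1)}

== RESULT ==
["pkg_at(p3,whs1)", "truck_at(t1,whs1)", "truck_at(t2,whs1)"]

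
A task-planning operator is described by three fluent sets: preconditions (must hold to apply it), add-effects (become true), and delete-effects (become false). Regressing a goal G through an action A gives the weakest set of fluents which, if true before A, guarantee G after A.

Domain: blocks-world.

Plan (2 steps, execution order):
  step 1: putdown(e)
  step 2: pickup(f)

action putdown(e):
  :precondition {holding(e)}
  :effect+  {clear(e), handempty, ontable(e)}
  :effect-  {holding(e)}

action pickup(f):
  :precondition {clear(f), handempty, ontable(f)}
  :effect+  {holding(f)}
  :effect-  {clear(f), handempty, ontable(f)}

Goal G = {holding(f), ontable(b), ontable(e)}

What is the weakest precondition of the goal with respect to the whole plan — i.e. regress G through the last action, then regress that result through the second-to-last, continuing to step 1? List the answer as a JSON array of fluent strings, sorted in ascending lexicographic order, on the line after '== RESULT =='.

Work backward from the goal:
  through step 2 (pickup(f)): drop {holding(f)}, keep {ontable(b), ontable(e)}, require {clear(f), handempty, ontable(f)}
    → {clear(f), handempty, ontable(b), ontable(e), ontable(f)}
  through step 1 (putdown(e)): drop {handempty, ontable(e)}, keep {clear(f), ontable(b), ontable(f)}, require {holding(e)}
    → {clear(f), holding(e), ontable(b), ontable(f)}

== RESULT ==
["clear(f)", "holding(e)", "ontable(b)", "ontable(f)"]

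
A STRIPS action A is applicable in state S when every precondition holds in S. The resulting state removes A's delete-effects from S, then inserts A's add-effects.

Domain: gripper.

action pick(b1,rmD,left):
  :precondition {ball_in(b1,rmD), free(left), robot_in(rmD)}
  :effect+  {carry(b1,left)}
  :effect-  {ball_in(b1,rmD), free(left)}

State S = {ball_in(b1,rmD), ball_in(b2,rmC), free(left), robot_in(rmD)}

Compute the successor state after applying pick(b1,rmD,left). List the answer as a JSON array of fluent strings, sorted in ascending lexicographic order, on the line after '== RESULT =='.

Progress:
  pre ⊆ S: {ball_in(b1,rmD), free(left), robot_in(rmD)} ⊆ S  — applicable
  S \ del = {ball_in(b2,rmC), robot_in(rmD)}
  ∪ add   = {ball_in(b2,rmC), carry(b1,left), robot_in(rmD)}

== RESULT ==
["ball_in(b2,rmC)", "carry(b1,left)", "robot_in(rmD)"]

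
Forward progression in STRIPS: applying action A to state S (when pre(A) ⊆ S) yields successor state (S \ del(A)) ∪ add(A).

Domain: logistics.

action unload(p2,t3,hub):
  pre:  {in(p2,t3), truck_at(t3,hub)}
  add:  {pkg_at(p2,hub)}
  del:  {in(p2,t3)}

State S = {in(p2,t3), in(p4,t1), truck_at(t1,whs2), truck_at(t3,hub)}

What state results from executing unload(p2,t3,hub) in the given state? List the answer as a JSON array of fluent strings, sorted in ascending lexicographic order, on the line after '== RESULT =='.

Progress:
  pre ⊆ S: {in(p2,t3), truck_at(t3,hub)} ⊆ S  — applicable
  S \ del = {in(p4,t1), truck_at(t1,whs2), truck_at(t3,hub)}
  ∪ add   = {in(p4,t1), pkg_at(p2,hub), truck_at(t1,whs2), truck_at(t3,hub)}

== RESULT ==
["in(p4,t1)", "pkg_at(p2,hub)", "truck_at(t1,whs2)", "truck_at(t3,hub)"]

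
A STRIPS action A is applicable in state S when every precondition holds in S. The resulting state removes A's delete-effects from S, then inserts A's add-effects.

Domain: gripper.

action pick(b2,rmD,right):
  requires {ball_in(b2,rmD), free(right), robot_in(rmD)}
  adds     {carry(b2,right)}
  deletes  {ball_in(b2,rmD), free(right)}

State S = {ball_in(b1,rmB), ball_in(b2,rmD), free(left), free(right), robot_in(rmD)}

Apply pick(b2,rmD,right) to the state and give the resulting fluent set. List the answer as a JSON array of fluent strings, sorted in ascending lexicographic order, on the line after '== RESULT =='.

Progress:
  pre ⊆ S: {ball_in(b2,rmD), free(right), robot_in(rmD)} ⊆ S  — applicable
  S \ del = {ball_in(b1,rmB), free(left), robot_in(rmD)}
  ∪ add   = {ball_in(b1,rmB), carry(b2,right), free(left), robot_in(rmD)}

== RESULT ==
["ball_in(b1,rmB)", "carry(b2,right)", "free(left)", "robot_in(rmD)"]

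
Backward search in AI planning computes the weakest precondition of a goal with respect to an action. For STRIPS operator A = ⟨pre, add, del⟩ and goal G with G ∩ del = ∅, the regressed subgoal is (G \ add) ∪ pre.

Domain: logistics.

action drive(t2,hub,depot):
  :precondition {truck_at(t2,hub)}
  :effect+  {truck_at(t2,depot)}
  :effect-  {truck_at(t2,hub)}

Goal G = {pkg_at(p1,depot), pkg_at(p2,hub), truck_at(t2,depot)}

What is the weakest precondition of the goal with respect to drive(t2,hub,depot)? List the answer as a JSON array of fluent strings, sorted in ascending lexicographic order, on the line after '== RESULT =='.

Compute (G \ add) ∪ pre:
  G ∩ del = {}  (empty — regression defined)
  G \ add = {pkg_at(p1,depot), pkg_at(p2,hub), truck_at(t2,depot)} \ {truck_at(t2,depot)} = {pkg_at(p1,depot), pkg_at(p2,hub)}
  ∪ pre   = {pkg_at(p1,depot), pkg_at(p2,hub)} ∪ {truck_at(t2,hub)}
          = {pkg_at(p1,depot), pkg_at(p2,hub), truck_at(t2,hub)}

== RESULT ==
["pkg_at(p1,depot)", "pkg_at(p2,hub)", "truck_at(t2,hub)"]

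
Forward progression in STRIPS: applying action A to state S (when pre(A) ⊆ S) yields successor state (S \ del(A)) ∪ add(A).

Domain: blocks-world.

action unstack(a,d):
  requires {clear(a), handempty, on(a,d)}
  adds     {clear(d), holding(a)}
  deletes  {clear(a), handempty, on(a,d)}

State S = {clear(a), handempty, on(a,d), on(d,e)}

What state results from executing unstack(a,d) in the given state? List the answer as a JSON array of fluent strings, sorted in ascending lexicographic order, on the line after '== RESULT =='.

Progress:
  pre ⊆ S: {clear(a), handempty, on(a,d)} ⊆ S  — applicable
  S \ del = {on(d,e)}
  ∪ add   = {clear(d), holding(a), on(d,e)}

== RESULT ==
["clear(d)", "holding(a)", "on(d,e)"]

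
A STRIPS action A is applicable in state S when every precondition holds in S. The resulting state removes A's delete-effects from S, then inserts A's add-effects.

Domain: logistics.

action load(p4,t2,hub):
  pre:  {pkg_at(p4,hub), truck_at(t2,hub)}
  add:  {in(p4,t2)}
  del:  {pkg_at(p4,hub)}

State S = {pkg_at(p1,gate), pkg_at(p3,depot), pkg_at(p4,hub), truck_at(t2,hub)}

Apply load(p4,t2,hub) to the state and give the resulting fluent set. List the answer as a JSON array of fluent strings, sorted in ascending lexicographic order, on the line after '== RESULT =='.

Progress:
  pre ⊆ S: {pkg_at(p4,hub), truck_at(t2,hub)} ⊆ S  — applicable
  S \ del = {pkg_at(p1,gate), pkg_at(p3,depot), truck_at(t2,hub)}
  ∪ add   = {in(p4,t2), pkg_at(p1,gate), pkg_at(p3,depot), truck_at(t2,hub)}

== RESULT ==
["in(p4,t2)", "pkg_at(p1,gate)", "pkg_at(p3,depot)", "truck_at(t2,hub)"]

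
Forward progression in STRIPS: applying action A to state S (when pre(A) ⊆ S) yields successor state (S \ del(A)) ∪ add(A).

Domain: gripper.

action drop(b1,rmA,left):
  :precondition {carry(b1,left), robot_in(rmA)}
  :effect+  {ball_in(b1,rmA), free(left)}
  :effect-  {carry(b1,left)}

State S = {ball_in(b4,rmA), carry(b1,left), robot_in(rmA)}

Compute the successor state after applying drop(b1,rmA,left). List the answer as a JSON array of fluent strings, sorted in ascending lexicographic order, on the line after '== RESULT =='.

Progress:
  pre ⊆ S: {carry(b1,left), robot_in(rmA)} ⊆ S  — applicable
  S \ del = {ball_in(b4,rmA), robot_in(rmA)}
  ∪ add   = {ball_in(b1,rmA), ball_in(b4,rmA), free(left), robot_in(rmA)}

== RESULT ==
["ball_in(b1,rmA)", "ball_in(b4,rmA)", "free(left)", "robot_in(rmA)"]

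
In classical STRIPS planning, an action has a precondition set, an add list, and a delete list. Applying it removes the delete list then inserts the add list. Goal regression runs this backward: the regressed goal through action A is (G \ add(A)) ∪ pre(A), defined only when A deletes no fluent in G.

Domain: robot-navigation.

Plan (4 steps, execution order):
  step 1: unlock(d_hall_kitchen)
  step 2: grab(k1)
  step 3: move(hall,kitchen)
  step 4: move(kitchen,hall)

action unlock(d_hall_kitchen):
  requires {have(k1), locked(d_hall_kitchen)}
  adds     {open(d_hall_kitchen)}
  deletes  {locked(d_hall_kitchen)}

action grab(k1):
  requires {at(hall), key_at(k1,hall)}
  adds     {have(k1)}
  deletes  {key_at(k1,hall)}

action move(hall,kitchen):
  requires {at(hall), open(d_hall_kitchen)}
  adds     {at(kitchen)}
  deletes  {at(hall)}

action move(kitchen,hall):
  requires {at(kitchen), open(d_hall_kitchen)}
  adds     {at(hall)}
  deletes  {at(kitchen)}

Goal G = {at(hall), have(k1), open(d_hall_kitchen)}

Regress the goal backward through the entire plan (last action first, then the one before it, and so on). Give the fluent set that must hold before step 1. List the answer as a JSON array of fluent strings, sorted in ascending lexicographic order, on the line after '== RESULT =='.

Work backward from the goal:
  through step 4 (move(kitchen,hall)): drop {at(hall)}, keep {have(k1), open(d_hall_kitchen)}, require {at(kitchen), open(d_hall_kitchen)}
    → {at(kitchen), have(k1), open(d_hall_kitchen)}
  through step 3 (move(hall,kitchen)): drop {at(kitchen)}, keep {have(k1), open(d_hall_kitchen)}, require {at(hall), open(d_hall_kitchen)}
    → {at(hall), have(k1), open(d_hall_kitchen)}
  through step 2 (grab(k1)): drop {have(k1)}, keep {at(hall), open(d_hall_kitchen)}, require {at(hall), key_at(k1,hall)}
    → {at(hall), key_at(k1,hall), open(d_hall_kitchen)}
  through step 1 (unlock(d_hall_kitchen)): drop {open(d_hall_kitchen)}, keep {at(hall), key_at(k1,hall)}, require {have(k1), locked(d_hall_kitchen)}
    → {at(hall), have(k1), key_at(k1,hall), locked(d_hall_kitchen)}

== RESULT ==
["at(hall)", "have(k1)", "key_at(k1,hall)", "locked(d_hall_kitchen)"]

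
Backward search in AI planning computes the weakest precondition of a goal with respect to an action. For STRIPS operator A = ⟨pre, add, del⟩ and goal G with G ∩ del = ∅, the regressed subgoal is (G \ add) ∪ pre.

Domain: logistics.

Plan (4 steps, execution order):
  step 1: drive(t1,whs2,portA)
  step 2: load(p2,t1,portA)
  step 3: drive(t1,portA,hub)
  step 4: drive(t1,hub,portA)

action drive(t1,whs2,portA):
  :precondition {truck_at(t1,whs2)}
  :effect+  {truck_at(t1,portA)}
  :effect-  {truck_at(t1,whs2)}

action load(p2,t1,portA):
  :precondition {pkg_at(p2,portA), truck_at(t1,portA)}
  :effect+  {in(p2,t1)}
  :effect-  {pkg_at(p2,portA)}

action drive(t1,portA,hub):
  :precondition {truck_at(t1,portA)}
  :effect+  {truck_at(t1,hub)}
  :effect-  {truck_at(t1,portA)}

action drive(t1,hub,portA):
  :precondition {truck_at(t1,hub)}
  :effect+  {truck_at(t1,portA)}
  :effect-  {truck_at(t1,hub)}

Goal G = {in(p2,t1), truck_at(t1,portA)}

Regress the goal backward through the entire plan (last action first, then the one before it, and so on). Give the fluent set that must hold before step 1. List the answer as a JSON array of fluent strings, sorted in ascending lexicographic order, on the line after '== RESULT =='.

Work backward from the goal:
  through step 4 (drive(t1,hub,portA)): drop {truck_at(t1,portA)}, keep {in(p2,t1)}, require {truck_at(t1,hub)}
    → {in(p2,t1), truck_at(t1,hub)}
  through step 3 (drive(t1,portA,hub)): drop {truck_at(t1,hub)}, keep {in(p2,t1)}, require {truck_at(t1,portA)}
    → {in(p2,t1), truck_at(t1,portA)}
  through step 2 (load(p2,t1,portA)): drop {in(p2,t1)}, keep {truck_at(t1,portA)}, require {pkg_at(p2,portA), truck_at(t1,portA)}
    → {pkg_at(p2,portA), truck_at(t1,portA)}
  through step 1 (drive(t1,whs2,portA)): drop {truck_at(t1,portA)}, keep {pkg_at(p2,portA)}, require {truck_at(t1,whs2)}
    → {pkg_at(p2,portA), truck_at(t1,whs2)}

== RESULT ==
["pkg_at(p2,portA)", "truck_at(t1,whs2)"]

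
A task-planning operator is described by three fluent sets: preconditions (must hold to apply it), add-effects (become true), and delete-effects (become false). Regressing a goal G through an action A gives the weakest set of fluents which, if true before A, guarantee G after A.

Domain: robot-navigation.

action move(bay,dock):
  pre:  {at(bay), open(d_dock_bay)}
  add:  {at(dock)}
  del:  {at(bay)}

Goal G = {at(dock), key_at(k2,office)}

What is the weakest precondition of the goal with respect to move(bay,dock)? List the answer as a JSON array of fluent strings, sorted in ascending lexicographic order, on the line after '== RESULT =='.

Regress:
  G ∩ del = {}  (empty — regression defined)
  G \ add = {at(dock), key_at(k2,office)} \ {at(dock)} = {key_at(k2,office)}
  ∪ pre   = {key_at(k2,office)} ∪ {at(bay), open(d_dock_bay)}
          = {at(bay), key_at(k2,office), open(d_dock_bay)}

== RESULT ==
["at(bay)", "key_at(k2,office)", "open(d_dock_bay)"]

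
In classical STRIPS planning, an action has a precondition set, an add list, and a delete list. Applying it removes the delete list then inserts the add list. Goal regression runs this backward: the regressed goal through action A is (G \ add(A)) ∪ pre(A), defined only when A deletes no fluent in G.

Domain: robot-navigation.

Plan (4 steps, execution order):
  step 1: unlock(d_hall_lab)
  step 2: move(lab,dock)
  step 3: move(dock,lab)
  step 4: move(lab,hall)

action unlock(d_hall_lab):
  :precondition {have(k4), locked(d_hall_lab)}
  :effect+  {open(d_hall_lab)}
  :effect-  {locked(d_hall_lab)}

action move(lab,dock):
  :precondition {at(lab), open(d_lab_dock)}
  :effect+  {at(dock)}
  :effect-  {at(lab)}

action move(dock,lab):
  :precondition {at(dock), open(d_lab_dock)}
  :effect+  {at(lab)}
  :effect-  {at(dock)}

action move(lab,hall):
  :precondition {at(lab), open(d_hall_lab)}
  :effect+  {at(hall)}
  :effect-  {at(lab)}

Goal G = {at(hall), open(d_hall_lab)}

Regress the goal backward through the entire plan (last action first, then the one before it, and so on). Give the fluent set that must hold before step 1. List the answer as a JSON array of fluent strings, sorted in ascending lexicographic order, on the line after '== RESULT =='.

Work backward from the goal:
  through step 4 (move(lab,hall)): drop {at(hall)}, keep {open(d_hall_lab)}, require {at(lab), open(d_hall_lab)}
    → {at(lab), open(d_hall_lab)}
  through step 3 (move(dock,lab)): drop {at(lab)}, keep {open(d_hall_lab)}, require {at(dock), open(d_lab_dock)}
    → {at(dock), open(d_hall_lab), open(d_lab_dock)}
  through step 2 (move(lab,dock)): drop {at(dock)}, keep {open(d_hall_lab), open(d_lab_dock)}, require {at(lab), open(d_lab_dock)}
    → {at(lab), open(d_hall_lab), open(d_lab_dock)}
  through step 1 (unlock(d_hall_lab)): drop {open(d_hall_lab)}, keep {at(lab), open(d_lab_dock)}, require {have(k4), locked(d_hall_lab)}
    → {at(lab), have(k4), locked(d_hall_lab), open(d_lab_dock)}

== RESULT ==
["at(lab)", "have(k4)", "locked(d_hall_lab)", "open(d_lab_dock)"]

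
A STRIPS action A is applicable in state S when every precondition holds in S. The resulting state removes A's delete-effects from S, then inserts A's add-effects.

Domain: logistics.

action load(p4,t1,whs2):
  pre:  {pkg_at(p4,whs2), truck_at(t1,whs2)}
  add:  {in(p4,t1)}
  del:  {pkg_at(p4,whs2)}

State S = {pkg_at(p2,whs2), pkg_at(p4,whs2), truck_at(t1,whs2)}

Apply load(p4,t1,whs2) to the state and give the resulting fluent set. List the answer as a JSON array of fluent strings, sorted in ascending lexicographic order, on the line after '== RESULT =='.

Progress:
  pre ⊆ S: {pkg_at(p4,whs2), truck_at(t1,whs2)} ⊆ S  — applicable
  S \ del = {pkg_at(p2,whs2), truck_at(t1,whs2)}
  ∪ add   = {in(p4,t1), pkg_at(p2,whs2), truck_at(t1,whs2)}

== RESULT ==
["in(p4,t1)", "pkg_at(p2,whs2)", "truck_at(t1,whs2)"]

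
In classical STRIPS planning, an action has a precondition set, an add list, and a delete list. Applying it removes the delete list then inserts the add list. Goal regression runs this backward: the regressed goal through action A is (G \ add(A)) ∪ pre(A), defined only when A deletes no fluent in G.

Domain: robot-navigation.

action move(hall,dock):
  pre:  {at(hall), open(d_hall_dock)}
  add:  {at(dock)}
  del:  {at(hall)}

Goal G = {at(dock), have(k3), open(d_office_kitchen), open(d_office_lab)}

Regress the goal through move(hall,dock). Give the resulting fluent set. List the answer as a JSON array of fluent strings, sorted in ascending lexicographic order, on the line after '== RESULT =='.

Regress:
  G ∩ del = {}  (empty — regression defined)
  G \ add = {at(dock), have(k3), open(d_office_kitchen), open(d_office_lab)} \ {at(dock)} = {have(k3), open(d_office_kitchen), open(d_office_lab)}
  ∪ pre   = {have(k3), open(d_office_kitchen), open(d_office_lab)} ∪ {at(hall), open(d_hall_dock)}
          = {at(hall), have(k3), open(d_hall_dock), open(d_office_kitchen), open(d_office_lab)}

== RESULT ==
["at(hall)", "have(k3)", "open(d_hall_dock)", "open(d_office_kitchen)", "open(d_office_lab)"]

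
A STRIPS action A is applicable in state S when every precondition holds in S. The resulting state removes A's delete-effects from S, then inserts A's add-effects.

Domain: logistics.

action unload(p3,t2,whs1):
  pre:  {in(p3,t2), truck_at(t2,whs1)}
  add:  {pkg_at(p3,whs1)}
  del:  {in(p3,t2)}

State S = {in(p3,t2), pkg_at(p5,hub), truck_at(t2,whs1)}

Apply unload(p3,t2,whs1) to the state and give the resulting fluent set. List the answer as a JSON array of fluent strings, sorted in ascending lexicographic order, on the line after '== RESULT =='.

Progress:
  pre ⊆ S: {in(p3,t2), truck_at(t2,whs1)} ⊆ S  — applicable
  S \ del = {pkg_at(p5,hub), truck_at(t2,whs1)}
  ∪ add   = {pkg_at(p3,whs1), pkg_at(p5,hub), truck_at(t2,whs1)}

== RESULT ==
["pkg_at(p3,whs1)", "pkg_at(p5,hub)", "truck_at(t2,whs1)"]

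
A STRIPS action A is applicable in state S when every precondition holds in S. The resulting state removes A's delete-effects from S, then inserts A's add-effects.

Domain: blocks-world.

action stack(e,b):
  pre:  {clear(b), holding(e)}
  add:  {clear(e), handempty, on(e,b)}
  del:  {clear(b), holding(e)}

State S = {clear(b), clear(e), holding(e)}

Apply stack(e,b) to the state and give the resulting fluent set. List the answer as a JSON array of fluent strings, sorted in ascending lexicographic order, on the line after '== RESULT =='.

Compute (S \ del) ∪ add:
  pre ⊆ S: {clear(b), holding(e)} ⊆ S  — applicable
  S \ del = {clear(e)}
  ∪ add   = {clear(e), handempty, on(e,b)}

== RESULT ==
["clear(e)", "handempty", "on(e,b)"]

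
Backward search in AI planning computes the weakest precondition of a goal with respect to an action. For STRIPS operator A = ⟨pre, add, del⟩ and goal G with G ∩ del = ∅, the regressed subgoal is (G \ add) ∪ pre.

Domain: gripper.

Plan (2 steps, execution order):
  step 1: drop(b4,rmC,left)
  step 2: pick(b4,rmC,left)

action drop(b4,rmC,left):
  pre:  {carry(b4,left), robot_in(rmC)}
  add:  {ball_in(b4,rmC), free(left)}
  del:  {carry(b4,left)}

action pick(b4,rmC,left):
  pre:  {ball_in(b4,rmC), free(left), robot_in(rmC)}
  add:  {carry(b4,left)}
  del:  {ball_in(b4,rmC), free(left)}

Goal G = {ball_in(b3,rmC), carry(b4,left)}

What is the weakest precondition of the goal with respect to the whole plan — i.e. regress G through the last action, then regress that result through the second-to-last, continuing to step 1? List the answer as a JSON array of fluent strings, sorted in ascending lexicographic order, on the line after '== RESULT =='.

Regress step by step:
  through step 2 (pick(b4,rmC,left)): drop {carry(b4,left)}, keep {ball_in(b3,rmC)}, require {ball_in(b4,rmC), free(left), robot_in(rmC)}
    → {ball_in(b3,rmC), ball_in(b4,rmC), free(left), robot_in(rmC)}
  through step 1 (drop(b4,rmC,left)): drop {ball_in(b4,rmC), free(left)}, keep {ball_in(b3,rmC), robot_in(rmC)}, require {carry(b4,left), robot_in(rmC)}
    → {ball_in(b3,rmC), carry(b4,left), robot_in(rmC)}

== RESULT ==
["ball_in(b3,rmC)", "carry(b4,left)", "robot_in(rmC)"]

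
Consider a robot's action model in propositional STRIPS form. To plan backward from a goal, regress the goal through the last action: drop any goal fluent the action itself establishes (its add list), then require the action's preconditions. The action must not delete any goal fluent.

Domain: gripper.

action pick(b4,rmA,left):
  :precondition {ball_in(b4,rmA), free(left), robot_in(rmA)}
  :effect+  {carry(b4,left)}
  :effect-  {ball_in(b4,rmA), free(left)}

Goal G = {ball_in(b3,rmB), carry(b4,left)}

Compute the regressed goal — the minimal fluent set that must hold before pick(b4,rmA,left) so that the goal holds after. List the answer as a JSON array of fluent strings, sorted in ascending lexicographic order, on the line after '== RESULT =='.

Compute (G \ add) ∪ pre:
  G ∩ del = {}  (empty — regression defined)
  G \ add = {ball_in(b3,rmB), carry(b4,left)} \ {carry(b4,left)} = {ball_in(b3,rmB)}
  ∪ pre   = {ball_in(b3,rmB)} ∪ {ball_in(b4,rmA), free(left), robot_in(rmA)}
          = {ball_in(b3,rmB), ball_in(b4,rmA), free(left), robot_in(rmA)}

== RESULT ==
["ball_in(b3,rmB)", "ball_in(b4,rmA)", "free(left)", "robot_in(rmA)"]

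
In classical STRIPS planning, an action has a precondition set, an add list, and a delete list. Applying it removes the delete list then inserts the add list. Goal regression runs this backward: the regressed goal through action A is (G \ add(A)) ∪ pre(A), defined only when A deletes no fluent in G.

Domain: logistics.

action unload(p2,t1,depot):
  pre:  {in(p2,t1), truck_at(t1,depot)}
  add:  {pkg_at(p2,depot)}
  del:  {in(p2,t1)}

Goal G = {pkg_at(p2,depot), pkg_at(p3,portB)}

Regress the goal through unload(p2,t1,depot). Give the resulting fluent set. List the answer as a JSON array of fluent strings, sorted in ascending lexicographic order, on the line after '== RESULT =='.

Regress:
  G ∩ del = {}  (empty — regression defined)
  G \ add = {pkg_at(p2,depot), pkg_at(p3,portB)} \ {pkg_at(p2,depot)} = {pkg_at(p3,portB)}
  ∪ pre   = {pkg_at(p3,portB)} ∪ {in(p2,t1), truck_at(t1,depot)}
          = {in(p2,t1), pkg_at(p3,portB), truck_at(t1,depot)}

== RESULT ==
["in(p2,t1)", "pkg_at(p3,portB)", "truck_at(t1,depot)"]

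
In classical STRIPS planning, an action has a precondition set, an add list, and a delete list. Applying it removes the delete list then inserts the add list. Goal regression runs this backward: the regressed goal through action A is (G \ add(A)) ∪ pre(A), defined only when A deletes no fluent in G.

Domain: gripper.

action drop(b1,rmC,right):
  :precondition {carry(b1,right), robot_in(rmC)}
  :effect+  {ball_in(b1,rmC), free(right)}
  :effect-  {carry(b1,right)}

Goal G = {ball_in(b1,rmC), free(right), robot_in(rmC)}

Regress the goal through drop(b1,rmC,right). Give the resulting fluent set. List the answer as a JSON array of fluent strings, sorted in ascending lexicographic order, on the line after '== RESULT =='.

Compute (G \ add) ∪ pre:
  G ∩ del = {}  (empty — regression defined)
  G \ add = {ball_in(b1,rmC), free(right), robot_in(rmC)} \ {ball_in(b1,rmC), free(right)} = {robot_in(rmC)}
  ∪ pre   = {robot_in(rmC)} ∪ {carry(b1,right), robot_in(rmC)}
          = {carry(b1,right), robot_in(rmC)}

== RESULT ==
["carry(b1,right)", "robot_in(rmC)"]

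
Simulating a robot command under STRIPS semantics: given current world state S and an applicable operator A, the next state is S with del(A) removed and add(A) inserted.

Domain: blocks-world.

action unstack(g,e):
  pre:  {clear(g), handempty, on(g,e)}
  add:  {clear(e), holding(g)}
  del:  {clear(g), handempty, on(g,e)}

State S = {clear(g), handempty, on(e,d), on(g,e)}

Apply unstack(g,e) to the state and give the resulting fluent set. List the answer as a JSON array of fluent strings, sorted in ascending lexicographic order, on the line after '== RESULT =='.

Progress:
  pre ⊆ S: {clear(g), handempty, on(g,e)} ⊆ S  — applicable
  S \ del = {on(e,d)}
  ∪ add   = {clear(e), holding(g), on(e,d)}

== RESULT ==
["clear(e)", "holding(g)", "on(e,d)"]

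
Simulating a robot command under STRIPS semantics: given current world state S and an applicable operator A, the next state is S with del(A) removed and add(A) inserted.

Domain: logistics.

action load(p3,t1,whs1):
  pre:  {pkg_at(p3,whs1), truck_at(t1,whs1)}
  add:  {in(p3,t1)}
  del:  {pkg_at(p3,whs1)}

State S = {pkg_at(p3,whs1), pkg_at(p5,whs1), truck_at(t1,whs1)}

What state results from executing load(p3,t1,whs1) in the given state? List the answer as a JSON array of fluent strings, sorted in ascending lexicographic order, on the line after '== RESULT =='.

Compute (S \ del) ∪ add:
  pre ⊆ S: {pkg_at(p3,whs1), truck_at(t1,whs1)} ⊆ S  — applicable
  S \ del = {pkg_at(p5,whs1), truck_at(t1,whs1)}
  ∪ add   = {in(p3,t1), pkg_at(p5,whs1), truck_at(t1,whs1)}

== RESULT ==
["in(p3,t1)", "pkg_at(p5,whs1)", "truck_at(t1,whs1)"]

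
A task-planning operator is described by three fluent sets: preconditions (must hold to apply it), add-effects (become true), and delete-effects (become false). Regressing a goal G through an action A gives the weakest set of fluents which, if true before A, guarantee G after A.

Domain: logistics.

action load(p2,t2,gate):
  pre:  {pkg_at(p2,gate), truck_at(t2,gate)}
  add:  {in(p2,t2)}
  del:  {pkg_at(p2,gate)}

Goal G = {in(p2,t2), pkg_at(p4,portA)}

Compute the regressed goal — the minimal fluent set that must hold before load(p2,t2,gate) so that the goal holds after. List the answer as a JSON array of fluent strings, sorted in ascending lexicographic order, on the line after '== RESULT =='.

Regress:
  G ∩ del = {}  (empty — regression defined)
  G \ add = {in(p2,t2), pkg_at(p4,portA)} \ {in(p2,t2)} = {pkg_at(p4,portA)}
  ∪ pre   = {pkg_at(p4,portA)} ∪ {pkg_at(p2,gate), truck_at(t2,gate)}
          = {pkg_at(p2,gate), pkg_at(p4,portA), truck_at(t2,gate)}

== RESULT ==
["pkg_at(p2,gate)", "pkg_at(p4,portA)", "truck_at(t2,gate)"]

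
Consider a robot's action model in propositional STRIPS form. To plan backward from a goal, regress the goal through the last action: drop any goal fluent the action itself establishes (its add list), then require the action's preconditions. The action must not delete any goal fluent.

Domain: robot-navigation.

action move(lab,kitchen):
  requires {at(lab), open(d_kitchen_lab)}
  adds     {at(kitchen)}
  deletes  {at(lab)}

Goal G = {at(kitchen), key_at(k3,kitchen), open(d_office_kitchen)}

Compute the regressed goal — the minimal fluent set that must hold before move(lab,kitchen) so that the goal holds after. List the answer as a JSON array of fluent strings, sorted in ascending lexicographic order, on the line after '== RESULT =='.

Regress:
  G ∩ del = {}  (empty — regression defined)
  G \ add = {at(kitchen), key_at(k3,kitchen), open(d_office_kitchen)} \ {at(kitchen)} = {key_at(k3,kitchen), open(d_office_kitchen)}
  ∪ pre   = {key_at(k3,kitchen), open(d_office_kitchen)} ∪ {at(lab), open(d_kitchen_lab)}
          = {at(lab), key_at(k3,kitchen), open(d_kitchen_lab), open(d_office_kitchen)}

== RESULT ==
["at(lab)", "key_at(k3,kitchen)", "open(d_kitchen_lab)", "open(d_office_kitchen)"]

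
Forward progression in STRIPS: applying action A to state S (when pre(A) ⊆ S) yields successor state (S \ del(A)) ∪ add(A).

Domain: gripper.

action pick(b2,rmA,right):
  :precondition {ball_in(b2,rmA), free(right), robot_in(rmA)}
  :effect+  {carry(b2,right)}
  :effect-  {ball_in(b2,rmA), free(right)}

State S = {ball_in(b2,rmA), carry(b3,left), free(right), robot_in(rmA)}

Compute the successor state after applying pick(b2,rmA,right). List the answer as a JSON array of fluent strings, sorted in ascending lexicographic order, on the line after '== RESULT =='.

Progress:
  pre ⊆ S: {ball_in(b2,rmA), free(right), robot_in(rmA)} ⊆ S  — applicable
  S \ del = {carry(b3,left), robot_in(rmA)}
  ∪ add   = {carry(b2,right), carry(b3,left), robot_in(rmA)}

== RESULT ==
["carry(b2,right)", "carry(b3,left)", "robot_in(rmA)"]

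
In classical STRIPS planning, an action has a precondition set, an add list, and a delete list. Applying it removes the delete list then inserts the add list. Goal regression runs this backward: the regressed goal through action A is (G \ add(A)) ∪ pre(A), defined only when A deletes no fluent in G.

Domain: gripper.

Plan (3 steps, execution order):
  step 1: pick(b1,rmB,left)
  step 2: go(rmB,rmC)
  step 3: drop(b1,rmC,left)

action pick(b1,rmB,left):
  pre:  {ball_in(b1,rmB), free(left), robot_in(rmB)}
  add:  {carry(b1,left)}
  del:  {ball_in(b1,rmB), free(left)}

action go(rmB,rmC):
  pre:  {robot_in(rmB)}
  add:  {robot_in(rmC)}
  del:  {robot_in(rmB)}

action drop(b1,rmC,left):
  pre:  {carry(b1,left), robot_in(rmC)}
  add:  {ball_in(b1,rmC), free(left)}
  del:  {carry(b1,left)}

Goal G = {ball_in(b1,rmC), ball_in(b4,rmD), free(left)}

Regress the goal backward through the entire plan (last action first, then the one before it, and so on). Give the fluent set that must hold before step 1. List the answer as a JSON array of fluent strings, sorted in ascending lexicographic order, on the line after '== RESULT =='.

Regress step by step:
  through step 3 (drop(b1,rmC,left)): drop {ball_in(b1,rmC), free(left)}, keep {ball_in(b4,rmD)}, require {carry(b1,left), robot_in(rmC)}
    → {ball_in(b4,rmD), carry(b1,left), robot_in(rmC)}
  through step 2 (go(rmB,rmC)): drop {robot_in(rmC)}, keep {ball_in(b4,rmD), carry(b1,left)}, require {robot_in(rmB)}
    → {ball_in(b4,rmD), carry(b1,left), robot_in(rmB)}
  through step 1 (pick(b1,rmB,left)): drop {carry(b1,left)}, keep {ball_in(b4,rmD), robot_in(rmB)}, require {ball_in(b1,rmB), free(left), robot_in(rmB)}
    → {ball_in(b1,rmB), ball_in(b4,rmD), free(left), robot_in(rmB)}

== RESULT ==
["ball_in(b1,rmB)", "ball_in(b4,rmD)", "free(left)", "robot_in(rmB)"]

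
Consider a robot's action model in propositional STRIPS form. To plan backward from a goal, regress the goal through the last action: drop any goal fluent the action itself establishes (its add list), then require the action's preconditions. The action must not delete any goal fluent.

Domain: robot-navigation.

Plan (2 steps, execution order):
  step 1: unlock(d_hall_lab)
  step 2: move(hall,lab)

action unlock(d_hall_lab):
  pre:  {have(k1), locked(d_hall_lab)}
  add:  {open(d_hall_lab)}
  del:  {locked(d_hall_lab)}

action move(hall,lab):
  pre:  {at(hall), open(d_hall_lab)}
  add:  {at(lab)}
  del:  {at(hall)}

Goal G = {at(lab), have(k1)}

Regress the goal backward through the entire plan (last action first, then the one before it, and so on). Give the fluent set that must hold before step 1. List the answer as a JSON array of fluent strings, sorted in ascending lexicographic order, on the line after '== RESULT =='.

Regress step by step:
  through step 2 (move(hall,lab)): drop {at(lab)}, keep {have(k1)}, require {at(hall), open(d_hall_lab)}
    → {at(hall), have(k1), open(d_hall_lab)}
  through step 1 (unlock(d_hall_lab)): drop {open(d_hall_lab)}, keep {at(hall), have(k1)}, require {have(k1), locked(d_hall_lab)}
    → {at(hall), have(k1), locked(d_hall_lab)}

== RESULT ==
["at(hall)", "have(k1)", "locked(d_hall_lab)"]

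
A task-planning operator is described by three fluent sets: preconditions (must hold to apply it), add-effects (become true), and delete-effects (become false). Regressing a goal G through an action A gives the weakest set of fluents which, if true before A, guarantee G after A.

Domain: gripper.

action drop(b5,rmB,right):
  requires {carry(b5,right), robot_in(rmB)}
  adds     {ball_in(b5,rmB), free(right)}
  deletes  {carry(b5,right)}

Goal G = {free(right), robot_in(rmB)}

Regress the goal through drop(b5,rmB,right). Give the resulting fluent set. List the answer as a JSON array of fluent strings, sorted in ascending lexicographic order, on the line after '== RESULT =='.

Regress:
  G ∩ del = {}  (empty — regression defined)
  G \ add = {free(right), robot_in(rmB)} \ {ball_in(b5,rmB), free(right)} = {robot_in(rmB)}
  ∪ pre   = {robot_in(rmB)} ∪ {carry(b5,right), robot_in(rmB)}
          = {carry(b5,right), robot_in(rmB)}

== RESULT ==
["carry(b5,right)", "robot_in(rmB)"]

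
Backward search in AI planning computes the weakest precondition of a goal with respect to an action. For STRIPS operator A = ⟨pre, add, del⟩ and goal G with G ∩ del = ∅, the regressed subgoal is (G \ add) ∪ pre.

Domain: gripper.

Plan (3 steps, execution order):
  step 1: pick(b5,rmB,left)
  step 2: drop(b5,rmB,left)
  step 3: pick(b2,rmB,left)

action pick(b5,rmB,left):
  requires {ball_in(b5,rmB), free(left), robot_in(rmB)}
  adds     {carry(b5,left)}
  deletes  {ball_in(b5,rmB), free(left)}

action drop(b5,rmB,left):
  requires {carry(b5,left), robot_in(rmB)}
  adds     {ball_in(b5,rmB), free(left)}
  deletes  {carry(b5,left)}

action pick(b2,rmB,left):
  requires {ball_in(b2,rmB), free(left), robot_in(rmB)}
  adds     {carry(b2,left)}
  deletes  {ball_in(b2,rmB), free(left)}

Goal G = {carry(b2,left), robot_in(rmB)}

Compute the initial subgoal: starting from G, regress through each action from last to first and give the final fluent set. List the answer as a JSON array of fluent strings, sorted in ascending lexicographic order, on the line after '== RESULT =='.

Work backward from the goal:
  through step 3 (pick(b2,rmB,left)): drop {carry(b2,left)}, keep {robot_in(rmB)}, require {ball_in(b2,rmB), free(left), robot_in(rmB)}
    → {ball_in(b2,rmB), free(left), robot_in(rmB)}
  through step 2 (drop(b5,rmB,left)): drop {free(left)}, keep {ball_in(b2,rmB), robot_in(rmB)}, require {carry(b5,left), robot_in(rmB)}
    → {ball_in(b2,rmB), carry(b5,left), robot_in(rmB)}
  through step 1 (pick(b5,rmB,left)): drop {carry(b5,left)}, keep {ball_in(b2,rmB), robot_in(rmB)}, require {ball_in(b5,rmB), free(left), robot_in(rmB)}
    → {ball_in(b2,rmB), ball_in(b5,rmB), free(left), robot_in(rmB)}

== RESULT ==
["ball_in(b2,rmB)", "ball_in(b5,rmB)", "free(left)", "robot_in(rmB)"]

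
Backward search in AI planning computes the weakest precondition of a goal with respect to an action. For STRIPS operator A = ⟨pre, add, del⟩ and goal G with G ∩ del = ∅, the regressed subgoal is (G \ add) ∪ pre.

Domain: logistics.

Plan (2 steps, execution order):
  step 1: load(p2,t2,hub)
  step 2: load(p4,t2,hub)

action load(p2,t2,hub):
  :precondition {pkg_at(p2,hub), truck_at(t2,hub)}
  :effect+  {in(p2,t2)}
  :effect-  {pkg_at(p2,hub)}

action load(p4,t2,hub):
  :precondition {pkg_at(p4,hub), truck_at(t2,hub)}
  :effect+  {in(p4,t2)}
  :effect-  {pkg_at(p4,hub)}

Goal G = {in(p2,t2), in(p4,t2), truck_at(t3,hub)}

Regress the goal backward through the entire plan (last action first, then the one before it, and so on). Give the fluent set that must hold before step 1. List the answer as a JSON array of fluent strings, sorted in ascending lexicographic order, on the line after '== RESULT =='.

Regress step by step:
  through step 2 (load(p4,t2,hub)): drop {in(p4,t2)}, keep {in(p2,t2), truck_at(t3,hub)}, require {pkg_at(p4,hub), truck_at(t2,hub)}
    → {in(p2,t2), pkg_at(p4,hub), truck_at(t2,hub), truck_at(t3,hub)}
  through step 1 (load(p2,t2,hub)): drop {in(p2,t2)}, keep {pkg_at(p4,hub), truck_at(t2,hub), truck_at(t3,hub)}, require {pkg_at(p2,hub), truck_at(t2,hub)}
    → {pkg_at(p2,hub), pkg_at(p4,hub), truck_at(t2,hub), truck_at(t3,hub)}

== RESULT ==
["pkg_at(p2,hub)", "pkg_at(p4,hub)", "truck_at(t2,hub)", "truck_at(t3,hub)"]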